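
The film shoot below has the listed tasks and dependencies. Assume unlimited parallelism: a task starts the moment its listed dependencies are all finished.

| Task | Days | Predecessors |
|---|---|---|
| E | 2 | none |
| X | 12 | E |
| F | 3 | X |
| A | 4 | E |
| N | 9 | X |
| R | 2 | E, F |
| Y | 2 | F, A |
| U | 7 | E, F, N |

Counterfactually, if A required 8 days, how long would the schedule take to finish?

30

Baseline: E→X→N→U = 2+12+9+7 = 30 → 30 days.
The longest path through A is only 8 days, so A has float 22.
No other chain overtakes it, so the finish is 30 days.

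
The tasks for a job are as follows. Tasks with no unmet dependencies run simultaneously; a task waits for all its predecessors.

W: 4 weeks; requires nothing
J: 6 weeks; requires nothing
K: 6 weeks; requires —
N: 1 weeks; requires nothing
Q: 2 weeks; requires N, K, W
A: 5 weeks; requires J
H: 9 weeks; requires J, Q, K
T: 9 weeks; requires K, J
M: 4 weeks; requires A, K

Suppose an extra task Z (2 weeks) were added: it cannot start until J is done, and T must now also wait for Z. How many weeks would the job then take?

17

Originally the job takes 17 weeks.
With Z inserted, T now waits for max(K, J, Z).
New critical path: J→Z→T = 6+2+9 = 17 ⇒ 17 weeks.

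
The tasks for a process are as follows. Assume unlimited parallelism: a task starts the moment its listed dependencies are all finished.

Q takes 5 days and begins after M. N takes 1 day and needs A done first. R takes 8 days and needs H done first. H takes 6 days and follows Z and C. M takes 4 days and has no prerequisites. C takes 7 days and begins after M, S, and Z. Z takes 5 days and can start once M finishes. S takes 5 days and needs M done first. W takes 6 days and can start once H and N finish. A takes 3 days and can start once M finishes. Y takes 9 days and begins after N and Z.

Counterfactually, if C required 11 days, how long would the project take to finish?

34

Baseline: M→S→C→H→R = 4+5+7+6+8 = 30 → 30 days.
Since C is critical, the +4 change carries straight to that chain (now 34 days).
The critical path is still M→S→C→H→R; finish is now 34 days.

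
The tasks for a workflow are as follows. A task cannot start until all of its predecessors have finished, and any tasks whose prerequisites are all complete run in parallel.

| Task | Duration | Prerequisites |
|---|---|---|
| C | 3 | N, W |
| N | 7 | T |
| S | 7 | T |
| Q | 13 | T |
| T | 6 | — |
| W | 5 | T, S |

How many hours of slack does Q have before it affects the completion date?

2

The longest chain is T→S→W→C = 6+7+5+3 = 21; overall finish 21 hours.
Q finishes as early as 19 and must finish by 21.
Slack of Q = 8 − 6 = 2 hours.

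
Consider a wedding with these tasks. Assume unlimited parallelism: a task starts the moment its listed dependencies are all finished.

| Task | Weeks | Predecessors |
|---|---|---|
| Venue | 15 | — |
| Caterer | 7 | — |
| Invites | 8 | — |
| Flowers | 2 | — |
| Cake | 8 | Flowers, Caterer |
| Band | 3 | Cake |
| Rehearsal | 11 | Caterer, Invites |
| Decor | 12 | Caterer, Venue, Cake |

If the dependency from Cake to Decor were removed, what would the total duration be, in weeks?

Original critical path: Venue→Decor = 15+12 = 27 ⇒ 27 weeks.
Dropping Cake→Decor doesn't change Decor's earliest start (15); another predecessor still binds.
New critical path: Venue→Decor = 15+12 = 27 ⇒ 27 weeks.

27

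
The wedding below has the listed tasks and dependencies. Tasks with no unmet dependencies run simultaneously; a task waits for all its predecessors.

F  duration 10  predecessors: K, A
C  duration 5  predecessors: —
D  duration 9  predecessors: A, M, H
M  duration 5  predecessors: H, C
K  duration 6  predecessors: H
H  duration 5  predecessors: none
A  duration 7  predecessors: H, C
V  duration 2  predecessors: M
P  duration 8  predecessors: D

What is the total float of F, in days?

Critical path: H→A→D→P = 5+7+9+8 = 29, so the finish is 29 days.
The longest chain containing F totals 22 days.
Float = 29 − 22 = 7.

7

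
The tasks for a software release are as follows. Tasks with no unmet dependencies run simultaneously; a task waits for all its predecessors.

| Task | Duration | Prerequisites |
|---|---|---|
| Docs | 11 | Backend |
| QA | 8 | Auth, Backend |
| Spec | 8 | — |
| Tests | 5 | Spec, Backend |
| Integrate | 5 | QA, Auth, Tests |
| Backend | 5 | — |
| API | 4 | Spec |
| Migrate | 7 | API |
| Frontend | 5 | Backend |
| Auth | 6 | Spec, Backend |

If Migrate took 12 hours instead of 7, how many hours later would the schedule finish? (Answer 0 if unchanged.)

The binding path is Spec→Auth→QA→Integrate = 8+6+8+5 = 27; finish at 27 hours.
Migrate is off the critical path — its longest chain is 19 hours, giving 8 of slack.
The critical path is still Spec→Auth→QA→Integrate; finish is now 27 hours.
Change in finish: 27 − 27 = +0 hours.

0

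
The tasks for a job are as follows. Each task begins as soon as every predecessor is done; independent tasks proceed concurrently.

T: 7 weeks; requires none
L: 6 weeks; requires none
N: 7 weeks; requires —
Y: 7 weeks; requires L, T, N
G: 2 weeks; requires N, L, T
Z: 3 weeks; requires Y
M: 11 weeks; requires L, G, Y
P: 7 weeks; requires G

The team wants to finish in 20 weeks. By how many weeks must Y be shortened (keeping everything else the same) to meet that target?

Current finish: 25 weeks; target: 20.
Y is on every critical path, so each week cut from Y cuts the finish by one (this holds down to a finish of 20).
Need 25 − 20 = 5 weeks off Y → Y becomes 2 weeks, finish becomes 20.

5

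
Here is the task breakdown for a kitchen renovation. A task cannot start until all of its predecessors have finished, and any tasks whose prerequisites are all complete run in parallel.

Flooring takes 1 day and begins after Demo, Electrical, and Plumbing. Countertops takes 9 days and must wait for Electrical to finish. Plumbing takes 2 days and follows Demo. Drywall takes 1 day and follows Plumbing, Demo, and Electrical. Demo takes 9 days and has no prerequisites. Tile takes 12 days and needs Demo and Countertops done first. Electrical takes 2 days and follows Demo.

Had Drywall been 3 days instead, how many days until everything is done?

As given, the longest chain is Demo→Electrical→Countertops→Tile = 9+2+9+12 = 32, so the finish is 32 days.
Drywall has 20 days of float (longest path through it is 12).
The critical path is still Demo→Electrical→Countertops→Tile; finish is now 32 days.

32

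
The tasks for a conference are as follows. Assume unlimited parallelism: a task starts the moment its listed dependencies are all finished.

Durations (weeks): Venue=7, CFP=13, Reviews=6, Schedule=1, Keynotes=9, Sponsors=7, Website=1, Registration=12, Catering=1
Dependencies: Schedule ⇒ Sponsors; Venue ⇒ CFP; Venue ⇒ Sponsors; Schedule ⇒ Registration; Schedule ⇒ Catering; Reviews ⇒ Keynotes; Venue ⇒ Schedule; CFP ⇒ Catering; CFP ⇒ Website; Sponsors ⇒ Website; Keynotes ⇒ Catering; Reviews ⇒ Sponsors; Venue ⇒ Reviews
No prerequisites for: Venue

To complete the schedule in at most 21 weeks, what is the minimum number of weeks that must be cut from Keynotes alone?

2

Current finish: 23 weeks; target: 21.
Keynotes is on every critical path, so each week cut from Keynotes cuts the finish by one (this holds down to a finish of 21).
Need 23 − 21 = 2 weeks off Keynotes → Keynotes becomes 7 weeks, finish becomes 21.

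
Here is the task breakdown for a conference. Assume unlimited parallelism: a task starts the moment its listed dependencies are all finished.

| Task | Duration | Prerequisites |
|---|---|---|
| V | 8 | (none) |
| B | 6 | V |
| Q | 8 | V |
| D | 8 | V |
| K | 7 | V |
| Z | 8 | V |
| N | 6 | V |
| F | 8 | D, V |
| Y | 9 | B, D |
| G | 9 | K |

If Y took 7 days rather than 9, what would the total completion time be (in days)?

24

The binding path is V→D→Y = 8+8+9 = 25; finish at 25 days.
Y lies on that path, so at 7 days the path becomes 23 days.
New critical path: V→D→F = 8+8+8 = 24 ⇒ 24 days.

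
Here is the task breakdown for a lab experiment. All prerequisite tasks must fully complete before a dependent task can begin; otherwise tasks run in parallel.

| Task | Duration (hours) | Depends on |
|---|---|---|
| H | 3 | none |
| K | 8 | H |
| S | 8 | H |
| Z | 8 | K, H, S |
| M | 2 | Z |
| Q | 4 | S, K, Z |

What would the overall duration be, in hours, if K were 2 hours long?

The binding path is H→K→Z→Q = 3+8+8+4 = 23; finish at 23 hours.
Since K is critical, the -6 change carries straight to that chain (now 17 hours).
Now H→S→Z→Q = 3+8+8+4 = 23 is longest, so the finish becomes 23 hours.

23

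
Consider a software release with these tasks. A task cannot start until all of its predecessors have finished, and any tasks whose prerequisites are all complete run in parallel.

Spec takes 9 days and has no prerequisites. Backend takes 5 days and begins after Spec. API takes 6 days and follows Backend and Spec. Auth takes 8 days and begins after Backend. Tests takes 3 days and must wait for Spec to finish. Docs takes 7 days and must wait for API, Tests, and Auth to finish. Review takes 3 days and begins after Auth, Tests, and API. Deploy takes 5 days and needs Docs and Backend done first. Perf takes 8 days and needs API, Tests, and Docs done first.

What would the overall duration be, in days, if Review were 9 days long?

37

As given, the longest chain is Spec→Backend→Auth→Docs→Perf = 9+5+8+7+8 = 37, so the finish is 37 days.
Review has 12 days of float (longest path through it is 25).
That remains the longest chain; total 37 days.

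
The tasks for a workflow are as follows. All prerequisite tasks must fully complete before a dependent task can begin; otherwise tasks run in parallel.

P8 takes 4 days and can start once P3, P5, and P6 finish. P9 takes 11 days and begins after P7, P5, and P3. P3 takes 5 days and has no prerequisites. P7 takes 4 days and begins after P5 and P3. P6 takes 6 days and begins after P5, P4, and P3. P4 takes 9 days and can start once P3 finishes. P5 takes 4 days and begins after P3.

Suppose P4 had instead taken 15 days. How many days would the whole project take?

30

Actual critical path: P3→P4→P6→P8 = 5+9+6+4 = 24 ⇒ 24 days.
P4 lies on that path, so at 15 days the path becomes 30 days.
No other chain overtakes it, so the finish is 30 days.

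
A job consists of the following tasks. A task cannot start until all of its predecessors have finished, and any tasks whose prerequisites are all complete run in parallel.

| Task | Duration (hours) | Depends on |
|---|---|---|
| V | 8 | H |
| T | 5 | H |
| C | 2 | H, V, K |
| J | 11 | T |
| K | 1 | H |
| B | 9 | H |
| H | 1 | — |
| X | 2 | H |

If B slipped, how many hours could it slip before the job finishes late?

The longest chain is H→T→J = 1+5+11 = 17; overall finish 17 hours.
Longest path through B: 10 hours (earliest finish 10, latest finish 17).
Float = 17 − 10 = 7.

7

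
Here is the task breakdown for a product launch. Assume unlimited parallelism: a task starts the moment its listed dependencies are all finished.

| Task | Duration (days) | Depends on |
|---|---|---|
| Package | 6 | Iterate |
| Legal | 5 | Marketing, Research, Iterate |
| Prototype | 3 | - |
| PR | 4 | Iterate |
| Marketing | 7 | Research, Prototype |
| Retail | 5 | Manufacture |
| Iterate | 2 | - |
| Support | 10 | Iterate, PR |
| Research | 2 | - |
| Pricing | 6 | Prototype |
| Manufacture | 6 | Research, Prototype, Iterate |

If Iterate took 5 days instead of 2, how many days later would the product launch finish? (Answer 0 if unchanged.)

3

Critical path before the change: Iterate→PR→Support = 2+4+10 = 16 giving 16 days.
Since Iterate is critical, the +3 change carries straight to that chain (now 19 days).
That remains the longest chain; total 19 days.
Change in finish: 19 − 16 = +3 days.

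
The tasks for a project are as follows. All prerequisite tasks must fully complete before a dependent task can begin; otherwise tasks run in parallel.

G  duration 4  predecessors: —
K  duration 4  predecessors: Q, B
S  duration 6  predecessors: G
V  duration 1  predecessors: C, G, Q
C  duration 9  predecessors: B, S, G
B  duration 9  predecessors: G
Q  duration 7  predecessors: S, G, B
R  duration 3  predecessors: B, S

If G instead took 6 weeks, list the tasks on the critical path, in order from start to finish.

G, B, Q, K

The binding path is G→B→Q→K = 4+9+7+4 = 24; finish at 24 weeks.
G lies on that path, so at 6 weeks the path becomes 26 weeks.
The critical path is still G→B→Q→K; finish is now 26 weeks.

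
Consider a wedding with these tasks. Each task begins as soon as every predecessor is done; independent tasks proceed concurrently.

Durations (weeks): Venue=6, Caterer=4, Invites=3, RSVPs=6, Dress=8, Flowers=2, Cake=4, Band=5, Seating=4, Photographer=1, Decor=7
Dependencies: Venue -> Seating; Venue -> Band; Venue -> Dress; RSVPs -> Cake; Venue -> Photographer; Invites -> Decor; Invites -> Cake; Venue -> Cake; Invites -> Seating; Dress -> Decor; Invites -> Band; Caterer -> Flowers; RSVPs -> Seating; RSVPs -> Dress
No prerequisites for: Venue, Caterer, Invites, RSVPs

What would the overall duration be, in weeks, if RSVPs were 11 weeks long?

As given, the longest chain is RSVPs→Dress→Decor = 6+8+7 = 21, so the finish is 21 weeks.
RSVPs lies on that path, so at 11 weeks the path becomes 26 weeks.
The critical path is still RSVPs→Dress→Decor; finish is now 26 weeks.

26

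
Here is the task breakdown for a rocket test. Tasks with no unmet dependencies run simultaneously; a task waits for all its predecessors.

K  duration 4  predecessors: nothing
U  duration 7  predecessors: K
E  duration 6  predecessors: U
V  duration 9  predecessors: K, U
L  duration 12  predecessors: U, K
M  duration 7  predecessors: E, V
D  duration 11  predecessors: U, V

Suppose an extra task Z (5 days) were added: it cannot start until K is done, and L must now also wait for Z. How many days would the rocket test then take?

31

Originally the rocket test takes 31 days.
With Z inserted, L now waits for max(U, K, Z).
New critical path: K→U→V→D = 4+7+9+11 = 31 ⇒ 31 days.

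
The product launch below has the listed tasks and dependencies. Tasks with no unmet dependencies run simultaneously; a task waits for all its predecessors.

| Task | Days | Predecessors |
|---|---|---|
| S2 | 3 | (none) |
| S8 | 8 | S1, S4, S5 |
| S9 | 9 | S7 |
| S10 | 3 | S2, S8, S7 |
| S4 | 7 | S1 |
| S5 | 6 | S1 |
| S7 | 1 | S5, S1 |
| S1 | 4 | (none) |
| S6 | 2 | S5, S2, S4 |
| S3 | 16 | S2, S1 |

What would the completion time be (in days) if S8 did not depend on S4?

21

Original critical path: S1→S4→S8→S10 = 4+7+8+3 = 22 ⇒ 22 days.
Without S4→S8, S8's earliest start moves from 11 to 10.
The longest chain is now S1→S5→S8→S10 = 4+6+8+3 = 21, so the plan takes 21 days.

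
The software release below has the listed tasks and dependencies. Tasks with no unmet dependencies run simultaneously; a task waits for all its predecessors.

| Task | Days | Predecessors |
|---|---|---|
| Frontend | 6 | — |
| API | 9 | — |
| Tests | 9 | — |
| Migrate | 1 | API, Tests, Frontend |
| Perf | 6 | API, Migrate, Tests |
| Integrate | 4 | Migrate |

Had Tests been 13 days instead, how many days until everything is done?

20

As given, the longest chain is Tests→Migrate→Perf = 9+1+6 = 16, so the finish is 16 days.
Tests lies on that path, so at 13 days the path becomes 20 days.
The critical path is still Tests→Migrate→Perf; finish is now 20 days.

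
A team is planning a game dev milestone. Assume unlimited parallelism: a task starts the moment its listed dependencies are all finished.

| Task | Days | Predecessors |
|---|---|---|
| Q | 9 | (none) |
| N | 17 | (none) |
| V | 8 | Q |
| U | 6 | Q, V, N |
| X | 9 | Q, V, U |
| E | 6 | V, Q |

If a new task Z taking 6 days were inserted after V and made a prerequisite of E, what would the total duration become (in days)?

Originally the schedule takes 32 days.
With Z inserted, E now waits for max(V, Q, Z).
New critical path: Q→V→U→X = 9+8+6+9 = 32 ⇒ 32 days.

32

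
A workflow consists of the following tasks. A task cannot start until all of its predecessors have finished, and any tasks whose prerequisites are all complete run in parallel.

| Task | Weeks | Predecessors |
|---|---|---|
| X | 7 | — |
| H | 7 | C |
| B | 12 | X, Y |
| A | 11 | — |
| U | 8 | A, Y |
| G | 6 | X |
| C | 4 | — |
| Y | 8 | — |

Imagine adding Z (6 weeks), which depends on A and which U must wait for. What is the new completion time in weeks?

25

Originally the plan takes 20 weeks.
With Z inserted, U now waits for max(A, Y, Z).
New critical path: A→Z→U = 11+6+8 = 25 ⇒ 25 weeks.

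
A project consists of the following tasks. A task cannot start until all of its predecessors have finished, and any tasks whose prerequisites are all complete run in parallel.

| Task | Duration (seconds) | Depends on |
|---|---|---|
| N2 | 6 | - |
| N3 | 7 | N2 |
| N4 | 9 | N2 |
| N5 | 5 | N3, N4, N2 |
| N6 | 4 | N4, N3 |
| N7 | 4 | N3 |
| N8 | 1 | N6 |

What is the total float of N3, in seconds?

2

N2→N4→N5 = 6+9+5 = 20 sets the makespan at 20 seconds.
The longest chain containing N3 totals 18 seconds.
Float = 20 − 18 = 2.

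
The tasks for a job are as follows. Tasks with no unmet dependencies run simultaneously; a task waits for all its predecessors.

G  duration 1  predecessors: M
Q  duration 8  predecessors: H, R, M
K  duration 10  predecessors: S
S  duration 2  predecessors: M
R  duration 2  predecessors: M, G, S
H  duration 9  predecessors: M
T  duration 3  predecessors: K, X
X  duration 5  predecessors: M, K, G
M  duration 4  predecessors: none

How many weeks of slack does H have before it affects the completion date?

M→S→K→X→T = 4+2+10+5+3 = 24 sets the makespan at 24 weeks.
Longest path through H: 21 weeks (earliest finish 13, latest finish 16).
Float = 24 − 21 = 3.

3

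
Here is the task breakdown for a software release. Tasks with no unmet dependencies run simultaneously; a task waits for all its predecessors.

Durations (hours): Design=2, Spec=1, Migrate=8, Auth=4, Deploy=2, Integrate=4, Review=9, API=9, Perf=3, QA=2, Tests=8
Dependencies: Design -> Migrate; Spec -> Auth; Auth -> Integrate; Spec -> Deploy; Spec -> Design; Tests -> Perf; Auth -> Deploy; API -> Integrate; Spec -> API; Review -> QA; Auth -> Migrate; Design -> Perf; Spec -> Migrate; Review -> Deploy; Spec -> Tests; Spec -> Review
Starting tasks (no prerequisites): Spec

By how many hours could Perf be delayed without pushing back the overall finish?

Critical path: Spec→API→Integrate = 1+9+4 = 14, so the finish is 14 hours.
The longest chain containing Perf totals 12 hours.
Float = 14 − 12 = 2.

2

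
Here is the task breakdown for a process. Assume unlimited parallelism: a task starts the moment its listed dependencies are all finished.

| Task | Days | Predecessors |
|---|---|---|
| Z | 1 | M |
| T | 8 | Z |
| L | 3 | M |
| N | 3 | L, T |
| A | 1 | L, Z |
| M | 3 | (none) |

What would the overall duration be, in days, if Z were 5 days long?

19

As given, the longest chain is M→Z→T→N = 3+1+8+3 = 15, so the finish is 15 days.
Since Z is critical, the +4 change carries straight to that chain (now 19 days).
No other chain overtakes it, so the finish is 19 days.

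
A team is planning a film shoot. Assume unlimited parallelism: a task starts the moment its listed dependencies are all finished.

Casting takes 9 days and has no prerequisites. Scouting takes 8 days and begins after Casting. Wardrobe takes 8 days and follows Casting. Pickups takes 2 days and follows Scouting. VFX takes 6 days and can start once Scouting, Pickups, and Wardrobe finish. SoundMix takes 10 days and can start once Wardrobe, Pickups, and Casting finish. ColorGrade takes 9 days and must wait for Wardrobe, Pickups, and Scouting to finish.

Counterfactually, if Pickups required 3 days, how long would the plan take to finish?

30

Critical path before the change: Casting→Scouting→Pickups→SoundMix = 9+8+2+10 = 29 giving 29 days.
Pickups is on the critical path; changing it to 3 makes that path 30 days.
The critical path is still Casting→Scouting→Pickups→SoundMix; finish is now 30 days.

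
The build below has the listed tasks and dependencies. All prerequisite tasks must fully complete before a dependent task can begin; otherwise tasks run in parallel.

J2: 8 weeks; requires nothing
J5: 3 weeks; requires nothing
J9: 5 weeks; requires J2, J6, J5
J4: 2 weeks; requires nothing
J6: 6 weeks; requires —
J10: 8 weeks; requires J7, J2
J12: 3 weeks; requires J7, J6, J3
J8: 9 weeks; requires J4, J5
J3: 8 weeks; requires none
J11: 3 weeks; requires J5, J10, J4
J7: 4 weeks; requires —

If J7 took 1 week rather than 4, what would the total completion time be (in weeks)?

19

The binding path is J2→J10→J11 = 8+8+3 = 19; finish at 19 weeks.
J7 is off the critical path — its longest chain is 15 weeks, giving 4 of slack.
No other chain overtakes it, so the finish is 19 weeks.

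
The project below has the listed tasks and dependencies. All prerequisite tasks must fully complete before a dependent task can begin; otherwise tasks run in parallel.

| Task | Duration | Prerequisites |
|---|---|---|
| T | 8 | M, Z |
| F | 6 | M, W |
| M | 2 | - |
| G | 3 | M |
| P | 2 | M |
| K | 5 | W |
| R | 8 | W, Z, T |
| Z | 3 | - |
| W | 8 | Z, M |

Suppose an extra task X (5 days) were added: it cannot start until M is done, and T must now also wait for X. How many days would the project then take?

23

Originally the project takes 19 days.
With X inserted, T now waits for max(M, Z, X).
New critical path: M→X→T→R = 2+5+8+8 = 23 ⇒ 23 days.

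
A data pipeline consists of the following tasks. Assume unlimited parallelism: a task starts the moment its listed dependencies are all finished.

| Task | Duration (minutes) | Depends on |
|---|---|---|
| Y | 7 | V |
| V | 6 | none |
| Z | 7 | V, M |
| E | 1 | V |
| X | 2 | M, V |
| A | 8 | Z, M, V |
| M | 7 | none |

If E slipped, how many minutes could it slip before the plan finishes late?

15

Critical path: M→Z→A = 7+7+8 = 22, so the finish is 22 minutes.
Longest path through E: 7 minutes (earliest finish 7, latest finish 22).
Float = 22 − 7 = 15.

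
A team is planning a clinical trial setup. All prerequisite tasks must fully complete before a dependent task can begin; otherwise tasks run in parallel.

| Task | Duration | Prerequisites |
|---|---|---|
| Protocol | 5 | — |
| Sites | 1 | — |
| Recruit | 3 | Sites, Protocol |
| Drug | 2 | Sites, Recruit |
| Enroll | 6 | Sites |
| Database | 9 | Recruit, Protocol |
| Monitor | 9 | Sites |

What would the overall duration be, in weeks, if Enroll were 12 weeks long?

17

Baseline: Protocol→Recruit→Database = 5+3+9 = 17 → 17 weeks.
The longest path through Enroll is only 7 weeks, so Enroll has float 10.
The critical path is still Protocol→Recruit→Database; finish is now 17 weeks.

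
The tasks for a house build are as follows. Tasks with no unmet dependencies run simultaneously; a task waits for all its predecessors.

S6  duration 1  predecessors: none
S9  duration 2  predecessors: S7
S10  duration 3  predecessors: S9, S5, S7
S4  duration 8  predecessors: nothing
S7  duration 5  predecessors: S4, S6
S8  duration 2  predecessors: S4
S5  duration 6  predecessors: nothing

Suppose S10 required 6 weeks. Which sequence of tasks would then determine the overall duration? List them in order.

S4, S7, S9, S10

Critical path before the change: S4→S7→S9→S10 = 8+5+2+3 = 18 giving 18 weeks.
S10 is on the critical path; changing it to 6 makes that path 21 weeks.
The critical path is still S4→S7→S9→S10; finish is now 21 weeks.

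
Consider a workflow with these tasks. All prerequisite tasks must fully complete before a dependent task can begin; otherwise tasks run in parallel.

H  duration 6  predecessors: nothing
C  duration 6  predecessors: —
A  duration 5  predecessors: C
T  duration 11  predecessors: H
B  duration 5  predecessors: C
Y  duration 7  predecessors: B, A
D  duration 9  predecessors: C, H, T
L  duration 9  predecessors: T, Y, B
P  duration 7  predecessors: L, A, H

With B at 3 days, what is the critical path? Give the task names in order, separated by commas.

C, A, Y, L, P

Baseline: C→B→Y→L→P = 6+5+7+9+7 = 34 → 34 days.
B lies on that path, so at 3 days the path becomes 32 days.
Now C→A→Y→L→P = 6+5+7+9+7 = 34 is longest, so the finish becomes 34 days.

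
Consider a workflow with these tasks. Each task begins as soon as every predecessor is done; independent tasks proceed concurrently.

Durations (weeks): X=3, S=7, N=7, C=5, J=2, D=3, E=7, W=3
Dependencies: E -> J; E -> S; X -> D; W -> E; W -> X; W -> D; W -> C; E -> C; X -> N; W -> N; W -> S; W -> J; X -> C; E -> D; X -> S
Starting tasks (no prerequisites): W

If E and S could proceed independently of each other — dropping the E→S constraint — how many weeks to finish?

15

Original critical path: W→E→S = 3+7+7 = 17 ⇒ 17 weeks.
Without E→S, S's earliest start moves from 10 to 6.
The longest chain is now W→E→C = 3+7+5 = 15, so the workflow takes 15 weeks.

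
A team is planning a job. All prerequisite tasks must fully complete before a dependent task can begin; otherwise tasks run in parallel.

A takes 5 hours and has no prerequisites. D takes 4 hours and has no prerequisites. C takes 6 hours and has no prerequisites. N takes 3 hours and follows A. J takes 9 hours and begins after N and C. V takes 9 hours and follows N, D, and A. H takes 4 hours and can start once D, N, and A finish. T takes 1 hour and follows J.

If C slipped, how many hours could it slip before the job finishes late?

A→N→J→T = 5+3+9+1 = 18 sets the makespan at 18 hours.
The longest chain containing C totals 16 hours.
Slack of C = 2 − 0 = 2 hours.

2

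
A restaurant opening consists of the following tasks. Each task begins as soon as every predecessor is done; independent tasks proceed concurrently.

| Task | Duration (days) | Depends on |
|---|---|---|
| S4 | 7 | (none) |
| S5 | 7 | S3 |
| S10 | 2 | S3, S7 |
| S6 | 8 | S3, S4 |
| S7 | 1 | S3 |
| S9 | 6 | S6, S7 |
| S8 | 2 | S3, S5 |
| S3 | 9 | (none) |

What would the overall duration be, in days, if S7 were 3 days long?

23

Baseline: S3→S6→S9 = 9+8+6 = 23 → 23 days.
S7 is off the critical path — its longest chain is 16 days, giving 7 of slack.
No other chain overtakes it, so the finish is 23 days.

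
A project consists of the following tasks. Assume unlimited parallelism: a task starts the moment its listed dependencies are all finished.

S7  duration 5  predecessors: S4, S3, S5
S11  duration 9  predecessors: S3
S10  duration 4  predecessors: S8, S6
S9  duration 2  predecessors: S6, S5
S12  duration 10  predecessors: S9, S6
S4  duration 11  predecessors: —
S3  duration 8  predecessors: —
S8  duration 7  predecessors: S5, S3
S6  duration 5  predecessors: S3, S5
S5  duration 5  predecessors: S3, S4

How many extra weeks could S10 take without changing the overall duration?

6

Critical path: S4→S5→S6→S9→S12 = 11+5+5+2+10 = 33, so the finish is 33 weeks.
Longest path through S10: 27 weeks (earliest finish 27, latest finish 33).
So S10 can slip 33 − 27 = 6 weeks.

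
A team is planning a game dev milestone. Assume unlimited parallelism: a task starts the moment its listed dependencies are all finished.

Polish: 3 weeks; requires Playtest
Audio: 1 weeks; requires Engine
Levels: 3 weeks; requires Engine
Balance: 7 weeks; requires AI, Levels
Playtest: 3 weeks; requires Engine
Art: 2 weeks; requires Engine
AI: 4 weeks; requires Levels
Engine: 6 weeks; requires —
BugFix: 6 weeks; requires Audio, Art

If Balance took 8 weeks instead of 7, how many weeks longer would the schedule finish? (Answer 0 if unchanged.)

The binding path is Engine→Levels→AI→Balance = 6+3+4+7 = 20; finish at 20 weeks.
Balance lies on that path, so at 8 weeks the path becomes 21 weeks.
No other chain overtakes it, so the finish is 21 weeks.
Change in finish: 21 − 20 = +1 weeks.

1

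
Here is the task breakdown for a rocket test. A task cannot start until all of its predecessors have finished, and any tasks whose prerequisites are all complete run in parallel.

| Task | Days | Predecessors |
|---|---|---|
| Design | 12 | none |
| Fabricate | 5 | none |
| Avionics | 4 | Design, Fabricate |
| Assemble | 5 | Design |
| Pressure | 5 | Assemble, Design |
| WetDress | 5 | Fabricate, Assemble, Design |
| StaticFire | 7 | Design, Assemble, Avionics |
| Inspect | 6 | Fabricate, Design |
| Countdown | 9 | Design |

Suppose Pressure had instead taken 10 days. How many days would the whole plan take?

Critical path before the change: Design→Assemble→StaticFire = 12+5+7 = 24 giving 24 days.
Pressure is off the critical path — its longest chain is 22 days, giving 2 of slack.
New critical path: Design→Assemble→Pressure = 12+5+10 = 27 ⇒ 27 days.

27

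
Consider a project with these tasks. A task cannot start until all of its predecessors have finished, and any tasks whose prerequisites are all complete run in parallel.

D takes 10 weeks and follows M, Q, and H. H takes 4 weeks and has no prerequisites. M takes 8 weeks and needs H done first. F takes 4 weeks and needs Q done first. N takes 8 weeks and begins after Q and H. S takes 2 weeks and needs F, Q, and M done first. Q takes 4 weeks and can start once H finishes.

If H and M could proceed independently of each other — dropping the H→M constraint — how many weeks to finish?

18

With the dependency in place, H→M→D = 4+8+10 = 22 sets the finish at 22 weeks.
Without H→M, M's earliest start moves from 4 to 0.
After: H→Q→D = 4+4+10 = 18 → 18 weeks.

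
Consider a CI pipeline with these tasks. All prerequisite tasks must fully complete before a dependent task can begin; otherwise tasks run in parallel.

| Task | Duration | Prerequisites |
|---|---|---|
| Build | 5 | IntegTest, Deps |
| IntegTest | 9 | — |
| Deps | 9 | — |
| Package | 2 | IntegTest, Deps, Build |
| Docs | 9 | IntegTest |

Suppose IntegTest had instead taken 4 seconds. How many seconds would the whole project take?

16

Critical path before the change: IntegTest→Docs = 9+9 = 18 giving 18 seconds.
IntegTest lies on that path, so at 4 seconds the path becomes 13 seconds.
New critical path: Deps→Build→Package = 9+5+2 = 16 ⇒ 16 seconds.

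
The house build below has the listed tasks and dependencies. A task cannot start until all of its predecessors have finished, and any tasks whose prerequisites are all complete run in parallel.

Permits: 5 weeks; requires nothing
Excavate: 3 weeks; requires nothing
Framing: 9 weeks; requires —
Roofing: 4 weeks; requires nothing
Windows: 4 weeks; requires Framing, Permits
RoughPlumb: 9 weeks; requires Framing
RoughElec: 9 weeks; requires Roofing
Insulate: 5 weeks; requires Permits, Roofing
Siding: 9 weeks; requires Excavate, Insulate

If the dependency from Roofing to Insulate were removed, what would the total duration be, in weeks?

19

Original critical path: Permits→Insulate→Siding = 5+5+9 = 19 ⇒ 19 weeks.
Dropping Roofing→Insulate doesn't change Insulate's earliest start (5); another predecessor still binds.
New critical path: Permits→Insulate→Siding = 5+5+9 = 19 ⇒ 19 weeks.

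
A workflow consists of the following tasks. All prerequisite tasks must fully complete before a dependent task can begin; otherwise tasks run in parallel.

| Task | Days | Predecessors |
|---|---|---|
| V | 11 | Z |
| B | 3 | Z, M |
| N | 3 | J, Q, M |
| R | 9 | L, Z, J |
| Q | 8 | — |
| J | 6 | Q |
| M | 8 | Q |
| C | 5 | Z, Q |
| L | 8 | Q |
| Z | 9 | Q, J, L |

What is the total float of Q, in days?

0

The longest chain is Q→L→Z→V = 8+8+9+11 = 36; overall finish 36 days.
Q finishes as early as 8 and must finish by 8.
Float = 36 − 36 = 0.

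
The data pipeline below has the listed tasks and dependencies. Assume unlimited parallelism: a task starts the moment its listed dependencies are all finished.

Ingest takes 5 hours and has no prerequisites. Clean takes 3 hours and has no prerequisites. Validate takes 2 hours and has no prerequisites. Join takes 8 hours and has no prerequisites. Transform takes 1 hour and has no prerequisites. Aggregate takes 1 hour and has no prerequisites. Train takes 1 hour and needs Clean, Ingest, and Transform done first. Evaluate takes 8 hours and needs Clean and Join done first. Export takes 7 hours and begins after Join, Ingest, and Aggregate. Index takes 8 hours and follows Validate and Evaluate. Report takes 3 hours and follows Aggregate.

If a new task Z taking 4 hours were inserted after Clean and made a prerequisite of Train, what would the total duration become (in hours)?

24

Originally the data pipeline takes 24 hours.
With Z inserted, Train now waits for max(Clean, Ingest, Transform, Z).
New critical path: Join→Evaluate→Index = 8+8+8 = 24 ⇒ 24 hours.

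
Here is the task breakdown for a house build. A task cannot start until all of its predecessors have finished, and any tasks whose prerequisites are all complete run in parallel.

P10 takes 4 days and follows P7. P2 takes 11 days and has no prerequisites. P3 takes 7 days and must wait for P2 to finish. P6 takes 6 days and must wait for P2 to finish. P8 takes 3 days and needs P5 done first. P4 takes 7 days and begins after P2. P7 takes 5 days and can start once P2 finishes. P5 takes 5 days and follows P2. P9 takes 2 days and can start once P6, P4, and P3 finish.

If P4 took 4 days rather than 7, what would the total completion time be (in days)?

As given, the longest chain is P2→P4→P9 = 11+7+2 = 20, so the finish is 20 days.
P4 is on the critical path; changing it to 4 makes that path 17 days.
The binding chain switches to P2→P3→P9 = 11+7+2 = 20; finish 20 days.

20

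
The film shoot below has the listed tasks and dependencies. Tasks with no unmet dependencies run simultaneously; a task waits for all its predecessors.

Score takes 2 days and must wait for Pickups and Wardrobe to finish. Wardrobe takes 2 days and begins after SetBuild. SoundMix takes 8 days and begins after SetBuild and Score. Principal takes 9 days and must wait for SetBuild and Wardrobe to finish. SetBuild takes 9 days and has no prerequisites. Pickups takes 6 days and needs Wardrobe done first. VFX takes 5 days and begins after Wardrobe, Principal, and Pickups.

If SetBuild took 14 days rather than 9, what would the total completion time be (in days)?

Critical path before the change: SetBuild→Wardrobe→Pickups→Score→SoundMix = 9+2+6+2+8 = 27 giving 27 days.
SetBuild lies on that path, so at 14 days the path becomes 32 days.
The critical path is still SetBuild→Wardrobe→Pickups→Score→SoundMix; finish is now 32 days.

32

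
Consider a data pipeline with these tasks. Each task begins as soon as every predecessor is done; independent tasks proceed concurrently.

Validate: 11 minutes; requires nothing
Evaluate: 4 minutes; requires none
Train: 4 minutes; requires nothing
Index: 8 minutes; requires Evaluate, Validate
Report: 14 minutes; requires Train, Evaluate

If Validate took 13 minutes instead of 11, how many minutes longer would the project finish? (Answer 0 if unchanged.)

Actual critical path: Validate→Index = 11+8 = 19 ⇒ 19 minutes.
Validate lies on that path, so at 13 minutes the path becomes 21 minutes.
The critical path is still Validate→Index; finish is now 21 minutes.
Change in finish: 21 − 19 = +2 minutes.

2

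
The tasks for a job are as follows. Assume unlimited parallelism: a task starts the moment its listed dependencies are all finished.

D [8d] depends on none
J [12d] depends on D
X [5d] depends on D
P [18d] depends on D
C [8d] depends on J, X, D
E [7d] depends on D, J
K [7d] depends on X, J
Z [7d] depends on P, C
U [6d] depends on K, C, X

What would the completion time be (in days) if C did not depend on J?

33

Before: longest chain D→J→C→Z = 8+12+8+7 = 35, finish 35.
Without J→C, C's earliest start moves from 20 to 13.
The longest chain is now D→J→K→U = 8+12+7+6 = 33, so the plan takes 33 days.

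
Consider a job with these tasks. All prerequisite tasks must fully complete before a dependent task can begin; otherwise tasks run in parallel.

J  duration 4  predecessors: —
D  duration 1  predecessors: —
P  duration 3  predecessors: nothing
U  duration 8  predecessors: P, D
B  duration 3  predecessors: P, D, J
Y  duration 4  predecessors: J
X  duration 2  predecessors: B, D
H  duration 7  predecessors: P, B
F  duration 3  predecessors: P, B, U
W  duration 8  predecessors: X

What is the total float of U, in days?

The longest chain is J→B→X→W = 4+3+2+8 = 17; overall finish 17 days.
Longest path through U: 14 days (earliest finish 11, latest finish 14).
So U can slip 14 − 11 = 3 days.

3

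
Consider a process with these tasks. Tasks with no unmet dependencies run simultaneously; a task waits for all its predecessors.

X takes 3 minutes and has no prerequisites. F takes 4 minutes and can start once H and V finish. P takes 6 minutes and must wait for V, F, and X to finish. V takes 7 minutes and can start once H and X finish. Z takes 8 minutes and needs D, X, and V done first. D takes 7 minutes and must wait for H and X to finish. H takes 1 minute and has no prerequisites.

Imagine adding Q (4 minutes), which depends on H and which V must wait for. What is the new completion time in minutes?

22

Originally the project takes 20 minutes.
With Q inserted, V now waits for max(H, X, Q).
New critical path: H→Q→V→F→P = 1+4+7+4+6 = 22 ⇒ 22 minutes.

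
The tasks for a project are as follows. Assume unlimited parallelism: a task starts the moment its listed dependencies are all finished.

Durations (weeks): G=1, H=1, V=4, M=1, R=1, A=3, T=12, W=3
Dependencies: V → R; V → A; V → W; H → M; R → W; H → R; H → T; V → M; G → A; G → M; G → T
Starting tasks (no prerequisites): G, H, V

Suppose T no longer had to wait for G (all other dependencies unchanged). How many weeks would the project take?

With the dependency in place, G→T = 1+12 = 13 sets the finish at 13 weeks.
Dropping G→T doesn't change T's earliest start (1); another predecessor still binds.
After: H→T = 1+12 = 13 → 13 weeks.

13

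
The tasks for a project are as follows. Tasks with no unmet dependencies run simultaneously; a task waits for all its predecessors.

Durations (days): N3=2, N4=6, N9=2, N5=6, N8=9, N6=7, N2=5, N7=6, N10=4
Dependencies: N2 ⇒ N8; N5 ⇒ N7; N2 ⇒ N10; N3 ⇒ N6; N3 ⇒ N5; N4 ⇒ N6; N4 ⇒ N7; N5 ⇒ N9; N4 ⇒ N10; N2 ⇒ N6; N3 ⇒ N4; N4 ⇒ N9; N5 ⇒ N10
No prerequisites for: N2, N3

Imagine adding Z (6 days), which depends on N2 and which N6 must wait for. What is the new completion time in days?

18

Originally the project takes 15 days.
With Z inserted, N6 now waits for max(N2, N3, N4, Z).
New critical path: N2→Z→N6 = 5+6+7 = 18 ⇒ 18 days.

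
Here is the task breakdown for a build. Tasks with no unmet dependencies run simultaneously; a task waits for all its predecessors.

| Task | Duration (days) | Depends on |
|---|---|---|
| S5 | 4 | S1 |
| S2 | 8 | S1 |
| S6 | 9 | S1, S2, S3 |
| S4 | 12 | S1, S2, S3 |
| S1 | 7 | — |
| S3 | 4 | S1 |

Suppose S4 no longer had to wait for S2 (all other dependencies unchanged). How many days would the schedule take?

24

Original critical path: S1→S2→S4 = 7+8+12 = 27 ⇒ 27 days.
Without S2→S4, S4's earliest start moves from 15 to 11.
New critical path: S1→S2→S6 = 7+8+9 = 24 ⇒ 24 days.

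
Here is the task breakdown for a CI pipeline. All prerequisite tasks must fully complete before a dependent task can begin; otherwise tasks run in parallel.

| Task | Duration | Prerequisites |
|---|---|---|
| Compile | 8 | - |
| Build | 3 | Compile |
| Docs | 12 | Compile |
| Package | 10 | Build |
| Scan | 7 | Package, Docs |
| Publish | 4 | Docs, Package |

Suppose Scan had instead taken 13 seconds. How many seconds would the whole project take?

As given, the longest chain is Compile→Build→Package→Scan = 8+3+10+7 = 28, so the finish is 28 seconds.
Since Scan is critical, the +6 change carries straight to that chain (now 34 seconds).
That remains the longest chain; total 34 seconds.

34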